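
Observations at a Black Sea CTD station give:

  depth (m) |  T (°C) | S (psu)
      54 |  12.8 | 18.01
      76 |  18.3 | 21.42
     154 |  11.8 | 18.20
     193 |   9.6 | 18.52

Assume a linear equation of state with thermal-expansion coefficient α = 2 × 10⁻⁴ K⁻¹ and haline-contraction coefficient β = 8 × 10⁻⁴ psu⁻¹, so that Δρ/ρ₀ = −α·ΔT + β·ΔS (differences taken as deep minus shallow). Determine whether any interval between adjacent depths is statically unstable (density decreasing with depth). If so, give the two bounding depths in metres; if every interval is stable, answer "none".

76–154 m

Evaluate Δρ/ρ₀ = −αΔT + βΔS across each adjacent pair:
  54–76 m: −αΔT+βΔS = −(2 × 10⁻⁴)(+5.5)+(8 × 10⁻⁴)(+3.41) = 1.6 × 10⁻³ → stable
  76–154 m: −αΔT+βΔS = −(2 × 10⁻⁴)(-6.5)+(8 × 10⁻⁴)(-3.22) = -1.3 × 10⁻³ → UNSTABLE
  154–193 m: −αΔT+βΔS = −(2 × 10⁻⁴)(-2.2)+(8 × 10⁻⁴)(+0.32) = 7.0 × 10⁻⁴ → stable
The 76–154 m interval has Δρ < 0: lighter water underlies denser water.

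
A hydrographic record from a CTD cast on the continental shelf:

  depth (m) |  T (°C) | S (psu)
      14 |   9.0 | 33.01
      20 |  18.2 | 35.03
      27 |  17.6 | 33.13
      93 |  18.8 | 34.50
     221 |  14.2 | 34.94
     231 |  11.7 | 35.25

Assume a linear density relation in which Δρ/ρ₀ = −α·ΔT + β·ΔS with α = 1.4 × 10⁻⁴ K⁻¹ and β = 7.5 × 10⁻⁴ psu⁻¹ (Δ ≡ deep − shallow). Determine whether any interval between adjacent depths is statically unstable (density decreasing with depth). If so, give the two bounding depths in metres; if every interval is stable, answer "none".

20–27 m

Evaluate Δρ/ρ₀ = −αΔT + βΔS across each adjacent pair:
  14–20 m: −αΔT+βΔS = −(1.4 × 10⁻⁴)(+9.2)+(7.5 × 10⁻⁴)(+2.02) = 2.3 × 10⁻⁴ → stable
  20–27 m: −αΔT+βΔS = −(1.4 × 10⁻⁴)(-0.6)+(7.5 × 10⁻⁴)(-1.90) = -1.3 × 10⁻³ → UNSTABLE
  27–93 m: −αΔT+βΔS = −(1.4 × 10⁻⁴)(+1.2)+(7.5 × 10⁻⁴)(+1.37) = 8.6 × 10⁻⁴ → stable
  93–221 m: −αΔT+βΔS = −(1.4 × 10⁻⁴)(-4.6)+(7.5 × 10⁻⁴)(+0.44) = 9.7 × 10⁻⁴ → stable
  221–231 m: −αΔT+βΔS = −(1.4 × 10⁻⁴)(-2.5)+(7.5 × 10⁻⁴)(+0.31) = 5.8 × 10⁻⁴ → stable
The 20–27 m interval has Δρ < 0: lighter water underlies denser water.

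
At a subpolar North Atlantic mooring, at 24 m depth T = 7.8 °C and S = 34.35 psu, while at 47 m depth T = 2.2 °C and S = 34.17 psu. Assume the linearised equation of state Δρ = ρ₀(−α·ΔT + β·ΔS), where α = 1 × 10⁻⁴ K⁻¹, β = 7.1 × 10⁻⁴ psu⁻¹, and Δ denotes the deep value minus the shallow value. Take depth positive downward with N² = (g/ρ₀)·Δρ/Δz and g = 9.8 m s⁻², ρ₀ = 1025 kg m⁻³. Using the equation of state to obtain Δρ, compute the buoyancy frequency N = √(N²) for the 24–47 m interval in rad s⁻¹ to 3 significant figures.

ΔT = -5.6 K, ΔS = -0.18 psu (deep − shallow).
Δρ/ρ₀ = −αΔT + βΔS = 5.60 × 10⁻⁴ − 1.278 × 10⁻⁴ = 4.322 × 10⁻⁴, so Δρ ≈ 0.4430 kg m⁻³.
N² = (g/ρ₀)·Δρ/Δz = g·(Δρ/ρ₀)/Δz = 9.8 × 4.322 × 10⁻⁴ / 23 = 1.8415 × 10⁻⁴ s⁻².
N = √(1.8415 × 10⁻⁴) = 0.013570 rad s⁻¹ ≈ 0.0136 rad s⁻¹.

0.0136 rad s⁻¹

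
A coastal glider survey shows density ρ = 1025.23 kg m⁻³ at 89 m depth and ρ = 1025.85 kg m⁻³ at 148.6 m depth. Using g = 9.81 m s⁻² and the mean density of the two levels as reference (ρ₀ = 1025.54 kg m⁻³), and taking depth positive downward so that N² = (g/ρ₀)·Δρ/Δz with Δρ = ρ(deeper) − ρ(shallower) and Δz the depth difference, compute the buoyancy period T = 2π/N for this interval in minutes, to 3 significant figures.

10.5 min

Δρ = 1025.85 − 1025.23 = 0.62 kg m⁻³ over Δz = 148.6 − 89 = 59.6 m.
N² = (9.81/1025.54) × (0.62/59.6) = 9.9509 × 10⁻⁵ s⁻².
N = √(9.9509 × 10⁻⁵) = 9.9754 × 10⁻³ rad s⁻¹, so T = 2π/N = 629.87 s = 10.498 min ≈ 10.5 min.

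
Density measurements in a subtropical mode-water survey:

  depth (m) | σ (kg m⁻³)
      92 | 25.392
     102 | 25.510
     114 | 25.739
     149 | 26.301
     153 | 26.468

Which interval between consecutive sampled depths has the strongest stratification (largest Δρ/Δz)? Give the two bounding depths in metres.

Compute the density gradient over each adjacent pair:
  92–102 m: Δρ/Δz = 0.118/10 = 0.012 kg m⁻⁴
  102–114 m: Δρ/Δz = 0.229/12 = 0.019 kg m⁻⁴
  114–149 m: Δρ/Δz = 0.562/35 = 0.016 kg m⁻⁴
  149–153 m: Δρ/Δz = 0.167/4 = 0.042 kg m⁻⁴
The largest gradient is in the 149–153 m interval — the pycnocline.

149–153 m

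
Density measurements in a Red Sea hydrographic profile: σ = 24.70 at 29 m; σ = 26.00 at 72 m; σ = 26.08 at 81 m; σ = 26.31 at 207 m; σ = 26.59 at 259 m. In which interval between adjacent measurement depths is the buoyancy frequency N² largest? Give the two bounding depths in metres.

29–72 m

Compute the density gradient over each adjacent pair:
  29–72 m: Δρ/Δz = 1.30/43 = 0.030 kg m⁻⁴
  72–81 m: Δρ/Δz = 0.08/9 = 8.9 × 10⁻³ kg m⁻⁴
  81–207 m: Δρ/Δz = 0.23/126 = 1.8 × 10⁻³ kg m⁻⁴
  207–259 m: Δρ/Δz = 0.28/52 = 5.4 × 10⁻³ kg m⁻⁴
The largest gradient is in the 29–72 m interval — the pycnocline.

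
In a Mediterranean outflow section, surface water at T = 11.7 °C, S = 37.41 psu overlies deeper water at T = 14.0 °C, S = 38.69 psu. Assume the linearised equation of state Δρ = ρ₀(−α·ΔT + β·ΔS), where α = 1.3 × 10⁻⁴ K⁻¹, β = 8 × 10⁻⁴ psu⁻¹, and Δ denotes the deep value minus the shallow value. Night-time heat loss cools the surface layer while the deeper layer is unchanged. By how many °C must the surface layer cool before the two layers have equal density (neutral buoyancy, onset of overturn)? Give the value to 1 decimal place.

5.6 °C

Neutral buoyancy requires Δρ = 0, i.e. −α(T_deep − T_surf′) + β(S_deep − S_surf) = 0.
T_surf′ = T_deep − (β/α)·ΔS = 14.0 − (8 × 10⁻⁴/1.3 × 10⁻⁴)·(+1.28) = 6.123 °C.
Cooling required: 11.7 − (6.123) = 5.577 °C.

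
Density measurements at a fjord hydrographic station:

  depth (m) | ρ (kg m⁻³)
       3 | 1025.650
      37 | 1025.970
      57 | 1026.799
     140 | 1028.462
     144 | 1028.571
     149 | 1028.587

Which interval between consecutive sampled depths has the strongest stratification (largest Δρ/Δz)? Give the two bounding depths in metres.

37–57 m

Compute the density gradient over each adjacent pair:
  3–37 m: Δρ/Δz = 0.320/34 = 9.4 × 10⁻³ kg m⁻⁴
  37–57 m: Δρ/Δz = 0.829/20 = 0.041 kg m⁻⁴
  57–140 m: Δρ/Δz = 1.663/83 = 0.020 kg m⁻⁴
  140–144 m: Δρ/Δz = 0.109/4 = 0.027 kg m⁻⁴
  144–149 m: Δρ/Δz = 0.016/5 = 3.2 × 10⁻³ kg m⁻⁴
The largest gradient is in the 37–57 m interval — the pycnocline.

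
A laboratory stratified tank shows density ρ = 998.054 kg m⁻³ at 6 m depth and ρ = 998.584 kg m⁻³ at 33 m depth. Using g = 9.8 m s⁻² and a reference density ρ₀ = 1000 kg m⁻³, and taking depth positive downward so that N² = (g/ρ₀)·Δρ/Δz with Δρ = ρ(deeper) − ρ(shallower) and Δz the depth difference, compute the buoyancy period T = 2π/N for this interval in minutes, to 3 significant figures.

Δρ = 998.584 − 998.054 = 0.530 kg m⁻³ over Δz = 33 − 6 = 27 m.
N² = (9.8/1000) × (0.530/27) = 1.9237 × 10⁻⁴ s⁻².
N = √(1.9237 × 10⁻⁴) = 0.013870 rad s⁻¹, so T = 2π/N = 453.01 s = 7.5502 min ≈ 7.55 min.

7.55 min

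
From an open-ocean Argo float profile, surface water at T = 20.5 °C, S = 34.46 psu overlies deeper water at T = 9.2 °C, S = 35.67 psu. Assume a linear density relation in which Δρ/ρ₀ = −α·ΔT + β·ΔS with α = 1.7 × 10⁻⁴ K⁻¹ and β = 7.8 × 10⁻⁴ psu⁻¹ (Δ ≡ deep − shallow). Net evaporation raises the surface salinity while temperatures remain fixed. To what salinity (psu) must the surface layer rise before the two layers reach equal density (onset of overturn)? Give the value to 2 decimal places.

Neutral buoyancy requires −α(T_deep − T_surf) + β(S_deep − S_surf′) = 0.
S_surf′ = S_deep − (α/β)·ΔT = 35.67 − (1.7 × 10⁻⁴/7.8 × 10⁻⁴)·(-11.3) = 38.1328 psu.
Increase required: 38.1328 − 34.46 = 3.6728 psu.

38.13 psu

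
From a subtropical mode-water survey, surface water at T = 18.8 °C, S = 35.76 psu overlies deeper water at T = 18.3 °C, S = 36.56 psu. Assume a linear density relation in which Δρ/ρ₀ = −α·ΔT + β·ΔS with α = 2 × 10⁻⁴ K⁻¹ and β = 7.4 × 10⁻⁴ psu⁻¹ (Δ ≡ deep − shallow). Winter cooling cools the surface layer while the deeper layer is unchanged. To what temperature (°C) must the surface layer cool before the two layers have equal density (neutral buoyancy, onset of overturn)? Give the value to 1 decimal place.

Neutral buoyancy requires Δρ = 0, i.e. −α(T_deep − T_surf′) + β(S_deep − S_surf) = 0.
T_surf′ = T_deep − (β/α)·ΔS = 18.3 − (7.4 × 10⁻⁴/2 × 10⁻⁴)·(+0.80) = 15.340 °C.
Cooling required: 18.8 − (15.340) = 3.460 °C.

15.3 °C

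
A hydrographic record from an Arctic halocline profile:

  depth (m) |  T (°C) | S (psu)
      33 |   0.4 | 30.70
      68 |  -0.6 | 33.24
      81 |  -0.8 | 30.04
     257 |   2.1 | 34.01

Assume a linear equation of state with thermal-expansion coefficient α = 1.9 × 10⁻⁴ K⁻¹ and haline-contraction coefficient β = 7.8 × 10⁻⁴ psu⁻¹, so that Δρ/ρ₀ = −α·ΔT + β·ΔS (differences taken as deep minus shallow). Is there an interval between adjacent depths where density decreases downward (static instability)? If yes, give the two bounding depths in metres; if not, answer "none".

Evaluate Δρ/ρ₀ = −αΔT + βΔS across each adjacent pair:
  33–68 m: −αΔT+βΔS = −(1.9 × 10⁻⁴)(-1.0)+(7.8 × 10⁻⁴)(+2.54) = 2.2 × 10⁻³ → stable
  68–81 m: −αΔT+βΔS = −(1.9 × 10⁻⁴)(-0.2)+(7.8 × 10⁻⁴)(-3.20) = -2.5 × 10⁻³ → UNSTABLE
  81–257 m: −αΔT+βΔS = −(1.9 × 10⁻⁴)(+2.9)+(7.8 × 10⁻⁴)(+3.97) = 2.5 × 10⁻³ → stable
The 68–81 m interval has Δρ < 0: lighter water underlies denser water.

68–81 m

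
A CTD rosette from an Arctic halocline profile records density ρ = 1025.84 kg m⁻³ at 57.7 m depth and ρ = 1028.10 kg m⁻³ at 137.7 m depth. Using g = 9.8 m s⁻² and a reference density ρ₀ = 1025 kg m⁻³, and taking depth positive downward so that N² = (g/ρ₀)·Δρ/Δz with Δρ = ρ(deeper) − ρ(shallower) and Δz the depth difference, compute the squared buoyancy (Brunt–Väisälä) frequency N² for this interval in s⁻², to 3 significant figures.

2.70 × 10⁻⁴ s⁻²

Δρ = 1028.10 − 1025.84 = 2.26 kg m⁻³ over Δz = 137.7 − 57.7 = 80 m.
N² = (9.8/1025) × (2.26/80) = 2.7010 × 10⁻⁴ s⁻² ≈ 2.70 × 10⁻⁴ s⁻².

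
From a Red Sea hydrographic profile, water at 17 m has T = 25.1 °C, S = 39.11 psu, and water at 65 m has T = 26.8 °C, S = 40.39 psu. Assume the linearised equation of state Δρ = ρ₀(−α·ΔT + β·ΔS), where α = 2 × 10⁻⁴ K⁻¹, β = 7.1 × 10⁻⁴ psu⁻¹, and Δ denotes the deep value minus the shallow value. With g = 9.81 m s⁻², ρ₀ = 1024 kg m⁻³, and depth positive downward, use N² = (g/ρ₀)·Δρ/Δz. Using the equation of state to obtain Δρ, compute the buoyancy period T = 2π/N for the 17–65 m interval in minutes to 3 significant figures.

ΔT = +1.7 K, ΔS = +1.28 psu (deep − shallow).
Δρ/ρ₀ = −αΔT + βΔS = -3.40 × 10⁻⁴ + 9.088 × 10⁻⁴ = 5.688 × 10⁻⁴, so Δρ ≈ 0.5825 kg m⁻³.
N² = (g/ρ₀)·Δρ/Δz = g·(Δρ/ρ₀)/Δz = 9.81 × 5.688 × 10⁻⁴ / 48 = 1.1625 × 10⁻⁴ s⁻².
N = √(1.1625 × 10⁻⁴) = 0.010782 rad s⁻¹ → T = 2π/N = 582.75 s = 9.7125 min ≈ 9.71 min.

9.71 min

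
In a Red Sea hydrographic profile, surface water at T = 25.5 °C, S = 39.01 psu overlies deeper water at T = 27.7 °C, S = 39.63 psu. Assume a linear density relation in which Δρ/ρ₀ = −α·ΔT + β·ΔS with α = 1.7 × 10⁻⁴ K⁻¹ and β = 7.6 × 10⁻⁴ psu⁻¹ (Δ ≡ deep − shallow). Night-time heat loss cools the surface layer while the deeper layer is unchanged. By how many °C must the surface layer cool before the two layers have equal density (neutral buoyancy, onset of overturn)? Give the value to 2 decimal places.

Neutral buoyancy requires Δρ = 0, i.e. −α(T_deep − T_surf′) + β(S_deep − S_surf) = 0.
T_surf′ = T_deep − (β/α)·ΔS = 27.7 − (7.6 × 10⁻⁴/1.7 × 10⁻⁴)·(+0.62) = 24.9282 °C.
Cooling required: 25.5 − (24.9282) = 0.5718 °C.

0.57 °C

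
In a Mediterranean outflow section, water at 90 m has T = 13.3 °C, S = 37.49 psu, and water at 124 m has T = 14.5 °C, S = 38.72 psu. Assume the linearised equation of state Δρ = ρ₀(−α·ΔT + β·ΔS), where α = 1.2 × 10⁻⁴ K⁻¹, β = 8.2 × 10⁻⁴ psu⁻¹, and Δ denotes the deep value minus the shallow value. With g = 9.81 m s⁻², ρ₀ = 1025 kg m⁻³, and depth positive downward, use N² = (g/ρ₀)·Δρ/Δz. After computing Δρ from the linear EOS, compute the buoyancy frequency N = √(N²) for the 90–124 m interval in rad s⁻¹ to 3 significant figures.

ΔT = +1.2 K, ΔS = +1.23 psu (deep − shallow).
Δρ/ρ₀ = −αΔT + βΔS = -1.44 × 10⁻⁴ + 1.0086 × 10⁻³ = 8.646 × 10⁻⁴, so Δρ ≈ 0.8862 kg m⁻³.
N² = (g/ρ₀)·Δρ/Δz = g·(Δρ/ρ₀)/Δz = 9.81 × 8.646 × 10⁻⁴ / 34 = 2.4946 × 10⁻⁴ s⁻².
N = √(2.4946 × 10⁻⁴) = 0.015794 rad s⁻¹ ≈ 0.0158 rad s⁻¹.

0.0158 rad s⁻¹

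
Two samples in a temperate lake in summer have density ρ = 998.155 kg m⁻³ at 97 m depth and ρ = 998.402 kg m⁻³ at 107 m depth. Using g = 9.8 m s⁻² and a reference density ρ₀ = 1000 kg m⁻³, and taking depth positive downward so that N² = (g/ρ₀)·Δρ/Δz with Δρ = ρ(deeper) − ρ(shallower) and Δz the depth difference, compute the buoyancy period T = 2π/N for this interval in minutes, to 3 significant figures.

6.73 min

Δρ = 998.402 − 998.155 = 0.247 kg m⁻³ over Δz = 107 − 97 = 10 m.
N² = (9.8/1000) × (0.247/10) = 2.4206 × 10⁻⁴ s⁻².
N = √(2.4206 × 10⁻⁴) = 0.015558 rad s⁻¹, so T = 2π/N = 403.86 s = 6.7310 min ≈ 6.73 min.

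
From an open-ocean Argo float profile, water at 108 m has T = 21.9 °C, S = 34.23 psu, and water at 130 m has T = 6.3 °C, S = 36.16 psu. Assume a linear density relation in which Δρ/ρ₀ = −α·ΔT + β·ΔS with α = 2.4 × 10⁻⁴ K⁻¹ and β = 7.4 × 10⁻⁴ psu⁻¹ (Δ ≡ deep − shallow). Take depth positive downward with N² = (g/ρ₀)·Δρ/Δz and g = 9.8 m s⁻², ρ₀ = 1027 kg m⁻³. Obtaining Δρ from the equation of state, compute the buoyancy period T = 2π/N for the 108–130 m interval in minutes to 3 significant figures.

2.18 min

ΔT = -15.6 K, ΔS = +1.93 psu (deep − shallow).
Δρ/ρ₀ = −αΔT + βΔS = 3.744 × 10⁻³ + 1.4282 × 10⁻³ = 5.1722 × 10⁻³, so Δρ ≈ 5.312 kg m⁻³.
N² = (g/ρ₀)·Δρ/Δz = g·(Δρ/ρ₀)/Δz = 9.8 × 5.1722 × 10⁻³ / 22 = 2.3040 × 10⁻³ s⁻².
N = √(2.3040 × 10⁻³) = 0.048000 rad s⁻¹ → T = 2π/N = 130.90 s = 2.1817 min ≈ 2.18 min.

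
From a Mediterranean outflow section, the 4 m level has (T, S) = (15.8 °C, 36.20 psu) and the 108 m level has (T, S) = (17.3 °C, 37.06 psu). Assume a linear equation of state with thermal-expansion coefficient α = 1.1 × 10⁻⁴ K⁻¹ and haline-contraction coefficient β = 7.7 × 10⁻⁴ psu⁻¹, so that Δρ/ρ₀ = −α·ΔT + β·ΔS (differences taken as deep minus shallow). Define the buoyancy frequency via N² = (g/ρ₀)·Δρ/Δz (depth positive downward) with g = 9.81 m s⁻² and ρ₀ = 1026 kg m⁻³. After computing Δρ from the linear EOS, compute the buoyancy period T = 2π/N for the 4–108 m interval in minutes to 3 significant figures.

15.3 min

ΔT = +1.5 K, ΔS = +0.86 psu (deep − shallow).
Δρ/ρ₀ = −αΔT + βΔS = -1.65 × 10⁻⁴ + 6.622 × 10⁻⁴ = 4.972 × 10⁻⁴, so Δρ ≈ 0.5101 kg m⁻³.
N² = (g/ρ₀)·Δρ/Δz = g·(Δρ/ρ₀)/Δz = 9.81 × 4.972 × 10⁻⁴ / 104 = 4.6899 × 10⁻⁵ s⁻².
N = √(4.6899 × 10⁻⁵) = 6.8483 × 10⁻³ rad s⁻¹ → T = 2π/N = 917.48 s = 15.291 min ≈ 15.3 min.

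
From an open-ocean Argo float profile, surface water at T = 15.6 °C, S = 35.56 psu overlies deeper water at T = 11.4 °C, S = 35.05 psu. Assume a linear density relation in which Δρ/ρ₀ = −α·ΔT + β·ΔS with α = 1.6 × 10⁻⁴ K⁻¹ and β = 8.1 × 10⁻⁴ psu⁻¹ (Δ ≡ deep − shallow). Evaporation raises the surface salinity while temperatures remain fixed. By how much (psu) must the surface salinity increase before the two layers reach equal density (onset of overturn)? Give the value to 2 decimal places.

0.32 psu

Neutral buoyancy requires −α(T_deep − T_surf) + β(S_deep − S_surf′) = 0.
S_surf′ = S_deep − (α/β)·ΔT = 35.05 − (1.6 × 10⁻⁴/8.1 × 10⁻⁴)·(-4.2) = 35.8796 psu.
Increase required: 35.8796 − 35.56 = 0.3196 psu.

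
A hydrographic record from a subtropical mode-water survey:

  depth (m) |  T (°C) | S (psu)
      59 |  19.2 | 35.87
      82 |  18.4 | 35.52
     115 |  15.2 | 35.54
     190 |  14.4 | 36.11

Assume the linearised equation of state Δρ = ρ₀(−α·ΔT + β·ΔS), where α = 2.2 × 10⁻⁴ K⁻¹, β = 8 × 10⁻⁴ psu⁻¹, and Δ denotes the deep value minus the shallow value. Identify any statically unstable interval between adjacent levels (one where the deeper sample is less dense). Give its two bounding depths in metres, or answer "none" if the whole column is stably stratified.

Evaluate Δρ/ρ₀ = −αΔT + βΔS across each adjacent pair:
  59–82 m: −αΔT+βΔS = −(2.2 × 10⁻⁴)(-0.8)+(8 × 10⁻⁴)(-0.35) = -1.0 × 10⁻⁴ → UNSTABLE
  82–115 m: −αΔT+βΔS = −(2.2 × 10⁻⁴)(-3.2)+(8 × 10⁻⁴)(+0.02) = 7.2 × 10⁻⁴ → stable
  115–190 m: −αΔT+βΔS = −(2.2 × 10⁻⁴)(-0.8)+(8 × 10⁻⁴)(+0.57) = 6.3 × 10⁻⁴ → stable
The 59–82 m interval has Δρ < 0: lighter water underlies denser water.

59–82 m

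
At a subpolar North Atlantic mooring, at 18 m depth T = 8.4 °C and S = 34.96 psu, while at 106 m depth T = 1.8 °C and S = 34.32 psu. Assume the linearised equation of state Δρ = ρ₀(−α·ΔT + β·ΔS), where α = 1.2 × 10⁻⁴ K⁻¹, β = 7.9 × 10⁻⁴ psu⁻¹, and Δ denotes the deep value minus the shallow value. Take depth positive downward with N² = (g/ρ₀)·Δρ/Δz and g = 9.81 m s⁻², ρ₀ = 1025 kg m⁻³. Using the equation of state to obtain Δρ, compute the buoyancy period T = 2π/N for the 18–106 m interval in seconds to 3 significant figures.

ΔT = -6.6 K, ΔS = -0.64 psu (deep − shallow).
Δρ/ρ₀ = −αΔT + βΔS = 7.92 × 10⁻⁴ − 5.056 × 10⁻⁴ = 2.864 × 10⁻⁴, so Δρ ≈ 0.2936 kg m⁻³.
N² = (g/ρ₀)·Δρ/Δz = g·(Δρ/ρ₀)/Δz = 9.81 × 2.864 × 10⁻⁴ / 88 = 3.1927 × 10⁻⁵ s⁻².
N = √(3.1927 × 10⁻⁵) = 5.6504 × 10⁻³ rad s⁻¹ → T = 2π/N = 1.1120 × 10³ s ≈ 1.11 × 10³ s.

1.11 × 10³ s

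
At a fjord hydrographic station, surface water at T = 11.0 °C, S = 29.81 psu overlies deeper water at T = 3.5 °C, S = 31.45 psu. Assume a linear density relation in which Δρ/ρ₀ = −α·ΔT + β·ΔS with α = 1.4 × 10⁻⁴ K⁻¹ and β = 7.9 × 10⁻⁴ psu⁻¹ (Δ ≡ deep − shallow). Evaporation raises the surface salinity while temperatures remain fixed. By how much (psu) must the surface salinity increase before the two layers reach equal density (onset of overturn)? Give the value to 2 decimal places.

2.97 psu

Neutral buoyancy requires −α(T_deep − T_surf) + β(S_deep − S_surf′) = 0.
S_surf′ = S_deep − (α/β)·ΔT = 31.45 − (1.4 × 10⁻⁴/7.9 × 10⁻⁴)·(-7.5) = 32.7791 psu.
Increase required: 32.7791 − 29.81 = 2.9691 psu.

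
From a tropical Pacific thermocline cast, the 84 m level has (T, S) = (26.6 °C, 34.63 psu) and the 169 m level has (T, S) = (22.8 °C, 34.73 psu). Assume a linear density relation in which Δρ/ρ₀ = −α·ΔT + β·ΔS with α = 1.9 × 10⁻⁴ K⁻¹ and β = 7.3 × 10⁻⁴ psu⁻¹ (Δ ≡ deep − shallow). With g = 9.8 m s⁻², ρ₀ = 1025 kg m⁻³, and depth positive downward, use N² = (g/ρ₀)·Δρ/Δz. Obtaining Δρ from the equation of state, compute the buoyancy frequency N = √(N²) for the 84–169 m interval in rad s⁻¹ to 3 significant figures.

ΔT = -3.8 K, ΔS = +0.10 psu (deep − shallow).
Δρ/ρ₀ = −αΔT + βΔS = 7.22 × 10⁻⁴ + 7.30 × 10⁻⁵ = 7.95 × 10⁻⁴, so Δρ ≈ 0.8149 kg m⁻³.
N² = (g/ρ₀)·Δρ/Δz = g·(Δρ/ρ₀)/Δz = 9.8 × 7.95 × 10⁻⁴ / 85 = 9.1659 × 10⁻⁵ s⁻².
N = √(9.1659 × 10⁻⁵) = 9.5739 × 10⁻³ rad s⁻¹ ≈ 9.57 × 10⁻³ rad s⁻¹.

9.57 × 10⁻³ rad s⁻¹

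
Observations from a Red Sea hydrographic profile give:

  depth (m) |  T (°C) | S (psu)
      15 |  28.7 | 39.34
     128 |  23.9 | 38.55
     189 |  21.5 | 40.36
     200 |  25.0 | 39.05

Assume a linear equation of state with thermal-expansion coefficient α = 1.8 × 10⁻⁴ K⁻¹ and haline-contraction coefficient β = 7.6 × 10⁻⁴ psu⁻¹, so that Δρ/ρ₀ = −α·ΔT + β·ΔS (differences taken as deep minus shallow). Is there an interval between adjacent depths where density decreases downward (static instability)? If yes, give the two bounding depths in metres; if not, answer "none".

189–200 m

Evaluate Δρ/ρ₀ = −αΔT + βΔS across each adjacent pair:
  15–128 m: −αΔT+βΔS = −(1.8 × 10⁻⁴)(-4.8)+(7.6 × 10⁻⁴)(-0.79) = 2.6 × 10⁻⁴ → stable
  128–189 m: −αΔT+βΔS = −(1.8 × 10⁻⁴)(-2.4)+(7.6 × 10⁻⁴)(+1.81) = 1.8 × 10⁻³ → stable
  189–200 m: −αΔT+βΔS = −(1.8 × 10⁻⁴)(+3.5)+(7.6 × 10⁻⁴)(-1.31) = -1.6 × 10⁻³ → UNSTABLE
The 189–200 m interval has Δρ < 0: lighter water underlies denser water.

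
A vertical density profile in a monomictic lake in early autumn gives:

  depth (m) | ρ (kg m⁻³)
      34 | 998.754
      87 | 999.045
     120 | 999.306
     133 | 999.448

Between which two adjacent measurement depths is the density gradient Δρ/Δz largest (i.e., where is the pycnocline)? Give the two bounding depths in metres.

Compute the density gradient over each adjacent pair:
  34–87 m: Δρ/Δz = 0.291/53 = 5.5 × 10⁻³ kg m⁻⁴
  87–120 m: Δρ/Δz = 0.261/33 = 7.9 × 10⁻³ kg m⁻⁴
  120–133 m: Δρ/Δz = 0.142/13 = 0.011 kg m⁻⁴
The largest gradient is in the 120–133 m interval — the pycnocline.

120–133 m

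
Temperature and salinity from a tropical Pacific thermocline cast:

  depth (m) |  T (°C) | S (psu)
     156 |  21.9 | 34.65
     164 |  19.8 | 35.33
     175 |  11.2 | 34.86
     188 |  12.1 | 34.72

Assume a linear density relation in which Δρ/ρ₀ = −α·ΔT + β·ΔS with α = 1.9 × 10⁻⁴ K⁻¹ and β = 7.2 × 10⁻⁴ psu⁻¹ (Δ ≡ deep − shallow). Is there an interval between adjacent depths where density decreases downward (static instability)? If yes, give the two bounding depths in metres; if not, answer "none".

175–188 m

Evaluate Δρ/ρ₀ = −αΔT + βΔS across each adjacent pair:
  156–164 m: −αΔT+βΔS = −(1.9 × 10⁻⁴)(-2.1)+(7.2 × 10⁻⁴)(+0.68) = 8.9 × 10⁻⁴ → stable
  164–175 m: −αΔT+βΔS = −(1.9 × 10⁻⁴)(-8.6)+(7.2 × 10⁻⁴)(-0.47) = 1.3 × 10⁻³ → stable
  175–188 m: −αΔT+βΔS = −(1.9 × 10⁻⁴)(+0.9)+(7.2 × 10⁻⁴)(-0.14) = -2.7 × 10⁻⁴ → UNSTABLE
The 175–188 m interval has Δρ < 0: lighter water underlies denser water.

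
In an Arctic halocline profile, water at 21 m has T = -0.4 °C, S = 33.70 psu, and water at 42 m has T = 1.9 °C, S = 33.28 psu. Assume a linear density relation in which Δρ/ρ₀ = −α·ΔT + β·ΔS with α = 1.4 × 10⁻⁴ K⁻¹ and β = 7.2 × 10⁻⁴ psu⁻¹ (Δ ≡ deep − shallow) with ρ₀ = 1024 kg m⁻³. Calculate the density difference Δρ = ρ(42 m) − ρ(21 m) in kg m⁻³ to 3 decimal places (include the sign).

ΔT = +2.3 K, ΔS = -0.42 psu (deep − shallow).
Δρ/ρ₀ = −(1.4 × 10⁻⁴)(+2.3) + (7.2 × 10⁻⁴)(-0.42) = -6.244 × 10⁻⁴.
Δρ = 1024 × (-6.244 × 10⁻⁴) = -0.639 kg m⁻³.
Negative Δρ: lighter below, statically unstable.

-0.639 kg m⁻³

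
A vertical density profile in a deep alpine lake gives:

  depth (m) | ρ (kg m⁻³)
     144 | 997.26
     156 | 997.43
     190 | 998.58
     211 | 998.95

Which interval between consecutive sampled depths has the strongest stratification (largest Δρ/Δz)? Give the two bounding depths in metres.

156–190 m

Compute the density gradient over each adjacent pair:
  144–156 m: Δρ/Δz = 0.17/12 = 0.014 kg m⁻⁴
  156–190 m: Δρ/Δz = 1.15/34 = 0.034 kg m⁻⁴
  190–211 m: Δρ/Δz = 0.37/21 = 0.018 kg m⁻⁴
The largest gradient is in the 156–190 m interval — the pycnocline.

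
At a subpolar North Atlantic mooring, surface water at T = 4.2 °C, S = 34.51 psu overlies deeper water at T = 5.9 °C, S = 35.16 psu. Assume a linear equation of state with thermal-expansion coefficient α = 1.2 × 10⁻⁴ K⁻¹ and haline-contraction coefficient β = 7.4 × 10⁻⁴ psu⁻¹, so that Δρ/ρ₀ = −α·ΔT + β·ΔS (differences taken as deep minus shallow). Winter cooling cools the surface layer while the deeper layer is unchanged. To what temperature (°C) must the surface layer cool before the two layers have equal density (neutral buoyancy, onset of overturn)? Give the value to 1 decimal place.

1.9 °C

Neutral buoyancy requires Δρ = 0, i.e. −α(T_deep − T_surf′) + β(S_deep − S_surf) = 0.
T_surf′ = T_deep − (β/α)·ΔS = 5.9 − (7.4 × 10⁻⁴/1.2 × 10⁻⁴)·(+0.65) = 1.892 °C.
Cooling required: 4.2 − (1.892) = 2.308 °C.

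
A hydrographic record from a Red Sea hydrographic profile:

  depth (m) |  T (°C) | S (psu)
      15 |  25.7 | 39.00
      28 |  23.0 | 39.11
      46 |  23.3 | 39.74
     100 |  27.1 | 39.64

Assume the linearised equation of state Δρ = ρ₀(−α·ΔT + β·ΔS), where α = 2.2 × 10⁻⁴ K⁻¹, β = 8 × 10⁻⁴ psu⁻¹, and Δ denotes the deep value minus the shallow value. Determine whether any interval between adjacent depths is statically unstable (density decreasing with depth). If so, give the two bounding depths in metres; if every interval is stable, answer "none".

46–100 m

Evaluate Δρ/ρ₀ = −αΔT + βΔS across each adjacent pair:
  15–28 m: −αΔT+βΔS = −(2.2 × 10⁻⁴)(-2.7)+(8 × 10⁻⁴)(+0.11) = 6.8 × 10⁻⁴ → stable
  28–46 m: −αΔT+βΔS = −(2.2 × 10⁻⁴)(+0.3)+(8 × 10⁻⁴)(+0.63) = 4.4 × 10⁻⁴ → stable
  46–100 m: −αΔT+βΔS = −(2.2 × 10⁻⁴)(+3.8)+(8 × 10⁻⁴)(-0.10) = -9.2 × 10⁻⁴ → UNSTABLE
The 46–100 m interval has Δρ < 0: lighter water underlies denser water.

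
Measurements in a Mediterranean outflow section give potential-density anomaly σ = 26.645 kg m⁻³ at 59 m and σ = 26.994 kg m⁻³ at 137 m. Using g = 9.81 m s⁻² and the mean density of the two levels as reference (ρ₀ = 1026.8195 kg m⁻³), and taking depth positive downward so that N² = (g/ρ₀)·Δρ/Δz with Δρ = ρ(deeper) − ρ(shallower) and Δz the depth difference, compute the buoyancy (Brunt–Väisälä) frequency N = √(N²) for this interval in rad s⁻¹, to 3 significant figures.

Δρ = 1026.994 − 1026.645 = 0.349 kg m⁻³ over Δz = 137 − 59 = 78 m.
N² = (9.81/1026.8195) × (0.349/78) = 4.2747 × 10⁻⁵ s⁻².
N = √(4.2747 × 10⁻⁵) = 6.5381 × 10⁻³ rad s⁻¹ ≈ 6.54 × 10⁻³ rad s⁻¹.

6.54 × 10⁻³ rad s⁻¹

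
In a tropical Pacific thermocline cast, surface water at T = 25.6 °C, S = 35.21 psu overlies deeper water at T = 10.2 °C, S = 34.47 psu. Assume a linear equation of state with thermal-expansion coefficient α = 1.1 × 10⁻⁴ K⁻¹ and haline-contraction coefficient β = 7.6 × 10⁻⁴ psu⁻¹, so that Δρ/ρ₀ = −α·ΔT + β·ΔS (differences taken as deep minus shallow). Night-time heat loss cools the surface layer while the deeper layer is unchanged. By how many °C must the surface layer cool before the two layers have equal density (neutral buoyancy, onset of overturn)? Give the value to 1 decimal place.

10.3 °C

Neutral buoyancy requires Δρ = 0, i.e. −α(T_deep − T_surf′) + β(S_deep − S_surf) = 0.
T_surf′ = T_deep − (β/α)·ΔS = 10.2 − (7.6 × 10⁻⁴/1.1 × 10⁻⁴)·(-0.74) = 15.313 °C.
Cooling required: 25.6 − (15.313) = 10.287 °C.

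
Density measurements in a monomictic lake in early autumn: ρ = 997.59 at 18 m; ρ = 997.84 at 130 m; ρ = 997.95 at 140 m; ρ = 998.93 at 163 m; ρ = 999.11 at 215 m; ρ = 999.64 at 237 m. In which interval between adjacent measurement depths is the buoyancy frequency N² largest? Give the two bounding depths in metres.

Compute the density gradient over each adjacent pair:
  18–130 m: Δρ/Δz = 0.25/112 = 2.2 × 10⁻³ kg m⁻⁴
  130–140 m: Δρ/Δz = 0.11/10 = 0.011 kg m⁻⁴
  140–163 m: Δρ/Δz = 0.98/23 = 0.043 kg m⁻⁴
  163–215 m: Δρ/Δz = 0.18/52 = 3.5 × 10⁻³ kg m⁻⁴
  215–237 m: Δρ/Δz = 0.53/22 = 0.024 kg m⁻⁴
The largest gradient is in the 140–163 m interval — the pycnocline.

140–163 m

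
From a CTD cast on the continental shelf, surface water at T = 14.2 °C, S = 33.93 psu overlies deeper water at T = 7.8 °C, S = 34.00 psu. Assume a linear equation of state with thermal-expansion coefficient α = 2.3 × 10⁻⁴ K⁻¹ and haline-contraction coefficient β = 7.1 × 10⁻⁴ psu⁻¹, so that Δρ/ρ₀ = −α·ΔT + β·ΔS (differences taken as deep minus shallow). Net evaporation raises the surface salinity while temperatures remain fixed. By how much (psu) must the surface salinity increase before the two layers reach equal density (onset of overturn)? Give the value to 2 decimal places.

Neutral buoyancy requires −α(T_deep − T_surf) + β(S_deep − S_surf′) = 0.
S_surf′ = S_deep − (α/β)·ΔT = 34.00 − (2.3 × 10⁻⁴/7.1 × 10⁻⁴)·(-6.4) = 36.0732 psu.
Increase required: 36.0732 − 33.93 = 2.1432 psu.

2.14 psu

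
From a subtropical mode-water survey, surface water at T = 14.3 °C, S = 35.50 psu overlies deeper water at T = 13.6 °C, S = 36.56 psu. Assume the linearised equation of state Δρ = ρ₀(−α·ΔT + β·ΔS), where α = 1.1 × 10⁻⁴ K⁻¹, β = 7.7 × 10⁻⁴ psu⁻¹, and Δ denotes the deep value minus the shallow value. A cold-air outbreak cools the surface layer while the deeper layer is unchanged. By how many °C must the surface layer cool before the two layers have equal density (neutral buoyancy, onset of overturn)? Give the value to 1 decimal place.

8.1 °C

Neutral buoyancy requires Δρ = 0, i.e. −α(T_deep − T_surf′) + β(S_deep − S_surf) = 0.
T_surf′ = T_deep − (β/α)·ΔS = 13.6 − (7.7 × 10⁻⁴/1.1 × 10⁻⁴)·(+1.06) = 6.180 °C.
Cooling required: 14.3 − (6.180) = 8.120 °C.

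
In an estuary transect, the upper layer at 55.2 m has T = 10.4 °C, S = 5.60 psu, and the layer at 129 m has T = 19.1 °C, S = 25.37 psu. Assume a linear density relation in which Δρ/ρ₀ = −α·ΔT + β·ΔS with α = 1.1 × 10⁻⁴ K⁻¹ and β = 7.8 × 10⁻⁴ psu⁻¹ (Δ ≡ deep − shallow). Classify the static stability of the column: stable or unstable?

ΔT = 19.1 − 10.4 = +8.7 K and ΔS = 25.37 − 5.60 = +19.77 psu (deep − shallow).
−αΔT = -9.57 × 10⁻⁴; βΔS = 0.0154206; sum Δρ/ρ₀ = 0.0144636.
Δρ/ρ₀ > 0, so Δρ > 0: deeper water is denser → statically stable.

stable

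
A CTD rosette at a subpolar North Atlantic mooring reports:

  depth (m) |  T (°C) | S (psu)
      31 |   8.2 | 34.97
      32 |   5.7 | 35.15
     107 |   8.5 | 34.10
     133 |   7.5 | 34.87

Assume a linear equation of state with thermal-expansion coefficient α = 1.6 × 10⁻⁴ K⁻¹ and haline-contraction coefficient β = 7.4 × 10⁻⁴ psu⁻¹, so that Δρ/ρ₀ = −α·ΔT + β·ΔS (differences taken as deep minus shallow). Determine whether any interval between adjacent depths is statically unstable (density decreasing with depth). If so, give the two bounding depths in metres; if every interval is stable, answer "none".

32–107 m

Evaluate Δρ/ρ₀ = −αΔT + βΔS across each adjacent pair:
  31–32 m: −αΔT+βΔS = −(1.6 × 10⁻⁴)(-2.5)+(7.4 × 10⁻⁴)(+0.18) = 5.3 × 10⁻⁴ → stable
  32–107 m: −αΔT+βΔS = −(1.6 × 10⁻⁴)(+2.8)+(7.4 × 10⁻⁴)(-1.05) = -1.2 × 10⁻³ → UNSTABLE
  107–133 m: −αΔT+βΔS = −(1.6 × 10⁻⁴)(-1.0)+(7.4 × 10⁻⁴)(+0.77) = 7.3 × 10⁻⁴ → stable
The 32–107 m interval has Δρ < 0: lighter water underlies denser water.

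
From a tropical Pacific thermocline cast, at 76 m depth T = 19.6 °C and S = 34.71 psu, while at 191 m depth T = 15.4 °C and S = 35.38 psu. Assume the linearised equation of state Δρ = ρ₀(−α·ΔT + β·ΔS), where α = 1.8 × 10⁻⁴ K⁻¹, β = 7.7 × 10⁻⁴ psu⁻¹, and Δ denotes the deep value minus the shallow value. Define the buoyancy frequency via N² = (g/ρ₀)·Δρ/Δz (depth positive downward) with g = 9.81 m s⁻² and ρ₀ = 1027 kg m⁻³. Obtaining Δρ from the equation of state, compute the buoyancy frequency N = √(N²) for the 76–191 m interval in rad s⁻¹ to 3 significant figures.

0.0104 rad s⁻¹

ΔT = -4.2 K, ΔS = +0.67 psu (deep − shallow).
Δρ/ρ₀ = −αΔT + βΔS = 7.56 × 10⁻⁴ + 5.159 × 10⁻⁴ = 1.2719 × 10⁻³, so Δρ ≈ 1.306 kg m⁻³.
N² = (g/ρ₀)·Δρ/Δz = g·(Δρ/ρ₀)/Δz = 9.81 × 1.2719 × 10⁻³ / 115 = 1.0850 × 10⁻⁴ s⁻².
N = √(1.0850 × 10⁻⁴) = 0.010416 rad s⁻¹ ≈ 0.0104 rad s⁻¹.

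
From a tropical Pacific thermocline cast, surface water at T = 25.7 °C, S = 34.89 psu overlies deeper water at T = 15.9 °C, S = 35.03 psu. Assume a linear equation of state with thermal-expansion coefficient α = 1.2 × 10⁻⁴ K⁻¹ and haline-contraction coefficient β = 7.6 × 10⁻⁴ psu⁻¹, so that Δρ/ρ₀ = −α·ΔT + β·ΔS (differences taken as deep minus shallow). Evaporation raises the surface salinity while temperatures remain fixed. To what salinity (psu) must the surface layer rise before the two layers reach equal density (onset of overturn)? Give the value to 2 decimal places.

36.58 psu

Neutral buoyancy requires −α(T_deep − T_surf) + β(S_deep − S_surf′) = 0.
S_surf′ = S_deep − (α/β)·ΔT = 35.03 − (1.2 × 10⁻⁴/7.6 × 10⁻⁴)·(-9.8) = 36.5774 psu.
Increase required: 36.5774 − 34.89 = 1.6874 psu.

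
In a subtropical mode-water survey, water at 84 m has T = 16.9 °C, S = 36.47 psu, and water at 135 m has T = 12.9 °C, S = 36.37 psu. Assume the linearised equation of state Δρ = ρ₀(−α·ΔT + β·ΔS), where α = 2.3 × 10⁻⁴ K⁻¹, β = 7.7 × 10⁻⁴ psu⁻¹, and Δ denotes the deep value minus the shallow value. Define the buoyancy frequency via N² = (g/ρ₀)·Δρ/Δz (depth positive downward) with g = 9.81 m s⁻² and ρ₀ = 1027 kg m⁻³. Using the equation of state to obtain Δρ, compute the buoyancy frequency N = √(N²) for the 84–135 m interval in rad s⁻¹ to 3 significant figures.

ΔT = -4.0 K, ΔS = -0.10 psu (deep − shallow).
Δρ/ρ₀ = −αΔT + βΔS = 9.20 × 10⁻⁴ − 7.70 × 10⁻⁵ = 8.43 × 10⁻⁴, so Δρ ≈ 0.8658 kg m⁻³.
N² = (g/ρ₀)·Δρ/Δz = g·(Δρ/ρ₀)/Δz = 9.81 × 8.43 × 10⁻⁴ / 51 = 1.6215 × 10⁻⁴ s⁻².
N = √(1.6215 × 10⁻⁴) = 0.012734 rad s⁻¹ ≈ 0.0127 rad s⁻¹.

0.0127 rad s⁻¹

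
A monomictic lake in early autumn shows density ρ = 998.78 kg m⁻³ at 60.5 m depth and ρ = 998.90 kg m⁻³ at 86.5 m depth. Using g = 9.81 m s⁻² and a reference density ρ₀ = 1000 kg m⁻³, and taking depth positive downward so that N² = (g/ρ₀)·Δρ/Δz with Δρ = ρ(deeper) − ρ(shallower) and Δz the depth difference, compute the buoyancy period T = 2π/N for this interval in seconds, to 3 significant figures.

934 s

Δρ = 998.90 − 998.78 = 0.12 kg m⁻³ over Δz = 86.5 − 60.5 = 26 m.
N² = (9.81/1000) × (0.12/26) = 4.5277 × 10⁻⁵ s⁻².
N = √(4.5277 × 10⁻⁵) = 6.7288 × 10⁻³ rad s⁻¹, so T = 2π/N = 933.78 s ≈ 934 s.
A positive N² confirms static stability across the interval.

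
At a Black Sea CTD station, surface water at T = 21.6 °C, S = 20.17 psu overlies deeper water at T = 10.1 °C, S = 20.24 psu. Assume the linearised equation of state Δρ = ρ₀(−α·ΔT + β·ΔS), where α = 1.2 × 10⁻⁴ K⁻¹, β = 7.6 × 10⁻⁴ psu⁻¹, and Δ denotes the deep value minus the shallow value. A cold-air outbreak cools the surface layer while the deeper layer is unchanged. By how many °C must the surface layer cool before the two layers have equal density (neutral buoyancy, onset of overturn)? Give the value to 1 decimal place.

11.9 °C

Neutral buoyancy requires Δρ = 0, i.e. −α(T_deep − T_surf′) + β(S_deep − S_surf) = 0.
T_surf′ = T_deep − (β/α)·ΔS = 10.1 − (7.6 × 10⁻⁴/1.2 × 10⁻⁴)·(+0.07) = 9.657 °C.
Cooling required: 21.6 − (9.657) = 11.943 °C.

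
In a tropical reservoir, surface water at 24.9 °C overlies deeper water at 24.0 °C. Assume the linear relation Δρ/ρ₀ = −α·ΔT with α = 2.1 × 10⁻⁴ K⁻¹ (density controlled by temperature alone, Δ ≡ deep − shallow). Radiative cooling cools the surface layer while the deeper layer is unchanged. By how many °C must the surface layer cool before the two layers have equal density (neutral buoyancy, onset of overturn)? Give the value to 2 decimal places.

With temperature the only control, equal density requires T_surf′ = T_deep.
T_surf′ = 24.0 °C.
Cooling required: 24.9 − 24.0 = 0.90 °C.

0.90 °C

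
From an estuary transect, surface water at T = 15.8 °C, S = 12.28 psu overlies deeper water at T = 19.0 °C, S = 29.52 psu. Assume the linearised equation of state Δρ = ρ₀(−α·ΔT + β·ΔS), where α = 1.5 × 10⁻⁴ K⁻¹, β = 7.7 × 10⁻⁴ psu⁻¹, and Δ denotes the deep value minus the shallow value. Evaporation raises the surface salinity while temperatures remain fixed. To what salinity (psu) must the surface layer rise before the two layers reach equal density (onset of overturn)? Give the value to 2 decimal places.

28.90 psu

Neutral buoyancy requires −α(T_deep − T_surf) + β(S_deep − S_surf′) = 0.
S_surf′ = S_deep − (α/β)·ΔT = 29.52 − (1.5 × 10⁻⁴/7.7 × 10⁻⁴)·(+3.2) = 28.8966 psu.
Increase required: 28.8966 − 12.28 = 16.6166 psu.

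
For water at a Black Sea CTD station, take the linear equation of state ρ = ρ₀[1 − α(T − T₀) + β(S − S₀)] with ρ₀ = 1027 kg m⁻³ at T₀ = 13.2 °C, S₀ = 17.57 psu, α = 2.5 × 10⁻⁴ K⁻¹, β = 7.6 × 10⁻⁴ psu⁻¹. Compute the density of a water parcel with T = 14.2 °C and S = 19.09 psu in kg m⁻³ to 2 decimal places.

T − T₀ = +1.0 K, S − S₀ = +1.52 psu.
Bracket = 1 − α·(+1.0) + β·(+1.52) = 1 + (9.052 × 10⁻⁴) = 1.0009052.
ρ = 1027 × 1.0009052 = 1027.93 kg m⁻³.

1027.93 kg m⁻³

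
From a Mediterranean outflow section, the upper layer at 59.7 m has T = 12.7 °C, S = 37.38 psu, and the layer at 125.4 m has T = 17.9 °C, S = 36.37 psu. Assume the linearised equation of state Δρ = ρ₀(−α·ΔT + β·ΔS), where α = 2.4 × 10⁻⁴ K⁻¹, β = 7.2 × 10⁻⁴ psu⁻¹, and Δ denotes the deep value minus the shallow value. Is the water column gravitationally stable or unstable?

unstable

ΔT = 17.9 − 12.7 = +5.2 K and ΔS = 36.37 − 37.38 = -1.01 psu (deep − shallow).
−αΔT = -1.248 × 10⁻³; βΔS = -7.272 × 10⁻⁴; sum Δρ/ρ₀ = -1.9752 × 10⁻³.
Δρ/ρ₀ < 0, so Δρ < 0: deeper water is lighter → statically unstable; the column would overturn.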